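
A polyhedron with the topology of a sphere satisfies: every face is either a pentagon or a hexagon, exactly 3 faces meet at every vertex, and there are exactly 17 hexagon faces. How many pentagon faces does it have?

Let x be the number of pentagons; then F = 17 + x.
Edge–face incidences: 2E = 6·17 + 5·x = 102 + 5x.
Every vertex has degree 3, so 3V = 2E.
Euler: V − E + F = 2 ⇒ (2E)/3 − E + (17 + x) = 2.
Multiply by 6: 2·(2E) − 3·(2E) + 6·(17 + x) = 12, i.e. 102 + 6x − (102 + 5x) = 12.
Collecting terms: x = 12.
Then 2E = 102 + 5·12 = 162, so E = 81, V = 2E/3 = 54, F = 17 + 12 = 29.

12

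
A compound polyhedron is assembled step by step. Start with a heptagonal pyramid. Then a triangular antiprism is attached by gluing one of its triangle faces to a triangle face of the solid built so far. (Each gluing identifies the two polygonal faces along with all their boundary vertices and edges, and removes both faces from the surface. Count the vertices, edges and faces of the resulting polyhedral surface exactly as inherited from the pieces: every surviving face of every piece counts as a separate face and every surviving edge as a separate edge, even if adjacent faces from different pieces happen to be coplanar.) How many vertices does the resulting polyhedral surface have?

11

A heptagonal pyramid: V=8, E=14, F=8.
Attach a triangular antiprism (V=6, E=12, F=8) along a 3-gon: merge 3 vertices and 3 edges, delete both glued faces → V=11, E=23, F=14.
Check: V − E + F = 11 − 23 + 14 = 2.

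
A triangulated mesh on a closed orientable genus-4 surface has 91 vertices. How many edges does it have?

χ = 2 − 2·4 = -6, and every face is a triangle so 3F = 2E.
V − E + F = -6 with E = 3F/2 gives 91 − (3/2 − 1)·F = -6, so F = 194 and E = 291.

291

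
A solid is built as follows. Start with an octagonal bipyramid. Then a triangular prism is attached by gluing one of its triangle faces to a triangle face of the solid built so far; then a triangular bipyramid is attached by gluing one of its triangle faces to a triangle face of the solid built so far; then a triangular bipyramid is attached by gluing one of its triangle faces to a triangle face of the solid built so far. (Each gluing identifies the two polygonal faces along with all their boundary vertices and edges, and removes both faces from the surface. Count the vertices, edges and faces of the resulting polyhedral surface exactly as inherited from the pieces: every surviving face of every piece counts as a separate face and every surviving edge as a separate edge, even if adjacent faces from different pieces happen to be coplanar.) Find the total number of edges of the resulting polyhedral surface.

An octagonal bipyramid: V=10, E=24, F=16.
Attach a triangular prism (V=6, E=9, F=5) along a 3-gon: merge 3 vertices and 3 edges, delete both glued faces → V=13, E=30, F=19.
Attach a triangular bipyramid (V=5, E=9, F=6) along a 3-gon: merge 3 vertices and 3 edges, delete both glued faces → V=15, E=36, F=23.
Attach a triangular bipyramid (V=5, E=9, F=6) along a 3-gon: merge 3 vertices and 3 edges, delete both glued faces → V=17, E=42, F=27.
Check: V − E + F = 17 − 42 + 27 = 2.

42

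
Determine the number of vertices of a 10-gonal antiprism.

An antiprism on an n-gon has two n-gon caps and 2n triangles: V = 2·10 = 20, E = 4·10 = 40, F = 2·10 + 2 = 22.

20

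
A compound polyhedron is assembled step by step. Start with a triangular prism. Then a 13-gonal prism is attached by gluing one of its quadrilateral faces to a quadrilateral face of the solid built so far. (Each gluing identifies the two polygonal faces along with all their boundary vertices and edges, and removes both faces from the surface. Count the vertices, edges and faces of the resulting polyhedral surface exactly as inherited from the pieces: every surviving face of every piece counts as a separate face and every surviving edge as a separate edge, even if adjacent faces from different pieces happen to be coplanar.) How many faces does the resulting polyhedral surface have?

A triangular prism: V=6, E=9, F=5.
Attach a 13-gonal prism (V=26, E=39, F=15) along a 4-gon: merge 4 vertices and 4 edges, delete both glued faces → V=28, E=44, F=18.
Check: V − E + F = 28 − 44 + 18 = 2.

18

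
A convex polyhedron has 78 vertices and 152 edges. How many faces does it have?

Here V − E + F = 2.
F = 2 − V + E = 2 − 78 + 152 = 76.

76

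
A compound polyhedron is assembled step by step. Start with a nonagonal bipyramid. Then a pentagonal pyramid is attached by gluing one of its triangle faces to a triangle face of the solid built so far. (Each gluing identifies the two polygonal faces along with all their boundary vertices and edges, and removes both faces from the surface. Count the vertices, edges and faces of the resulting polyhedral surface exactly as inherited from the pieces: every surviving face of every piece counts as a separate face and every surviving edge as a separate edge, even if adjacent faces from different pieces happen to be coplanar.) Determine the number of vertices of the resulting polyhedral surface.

14

A nonagonal bipyramid: V=11, E=27, F=18.
Attach a pentagonal pyramid (V=6, E=10, F=6) along a 3-gon: merge 3 vertices and 3 edges, delete both glued faces → V=14, E=34, F=22.
Check: V − E + F = 14 − 34 + 22 = 2.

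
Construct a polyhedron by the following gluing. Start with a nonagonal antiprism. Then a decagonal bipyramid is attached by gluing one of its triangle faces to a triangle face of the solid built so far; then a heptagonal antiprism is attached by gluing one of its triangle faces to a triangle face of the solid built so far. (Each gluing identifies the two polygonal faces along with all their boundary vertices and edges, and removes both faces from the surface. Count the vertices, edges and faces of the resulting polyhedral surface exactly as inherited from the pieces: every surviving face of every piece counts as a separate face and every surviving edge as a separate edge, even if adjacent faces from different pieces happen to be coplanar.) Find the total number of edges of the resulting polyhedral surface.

88

A nonagonal antiprism: V=18, E=36, F=20.
Attach a decagonal bipyramid (V=12, E=30, F=20) along a 3-gon: merge 3 vertices and 3 edges, delete both glued faces → V=27, E=63, F=38.
Attach a heptagonal antiprism (V=14, E=28, F=16) along a 3-gon: merge 3 vertices and 3 edges, delete both glued faces → V=38, E=88, F=52.
Check: V − E + F = 38 − 88 + 52 = 2.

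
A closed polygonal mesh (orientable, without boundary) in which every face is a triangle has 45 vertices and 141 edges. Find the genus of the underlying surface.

2

Every face is a triangle and each edge borders two faces, so 3F = 2·141, giving F = 94.
χ = V − E + F = 45 − 141 + 94 = -2.
For a closed orientable surface χ = 2 − 2g, so g = (2 − (-2))/2 = 2.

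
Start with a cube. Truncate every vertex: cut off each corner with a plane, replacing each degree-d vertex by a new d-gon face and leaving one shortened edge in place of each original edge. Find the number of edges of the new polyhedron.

36

The base solid has V = 8, E = 12, F = 6.
Truncation replaces each original edge-end by a new vertex, so V′ = 2E = 24.
Each original edge survives, and each old vertex of degree d contributes d new edges; summing degrees gives Σd = 2E, so E′ = E + 2E = 3E = 36.
Each original face survives and each original vertex becomes one new face: F′ = F + V = 14.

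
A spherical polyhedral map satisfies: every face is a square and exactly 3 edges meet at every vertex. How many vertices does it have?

8

Each face has 4 edges and each edge borders two faces, so 2E = 4F.
Each vertex has degree 3, so 3V = 2E and hence V = 4F/3.
Euler: V − E + F = 2 ⇒ (4F/3) − (4F/2) + F = 2.
Multiply by 6: (8 − 12 + 6)F = 12, i.e. 2F = 12.
So F = 6, E = 4·6/2 = 12, V = 4·6/3 = 8.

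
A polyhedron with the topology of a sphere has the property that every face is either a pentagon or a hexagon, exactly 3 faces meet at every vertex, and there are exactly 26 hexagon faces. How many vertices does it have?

Let x be the number of pentagons; then F = 26 + x.
Edge–face incidences: 2E = 6·26 + 5·x = 156 + 5x.
Every vertex has degree 3, so 3V = 2E.
Euler: V − E + F = 2 ⇒ (2E)/3 − E + (26 + x) = 2.
Multiply by 6: 2·(2E) − 3·(2E) + 6·(26 + x) = 12, i.e. 156 + 6x − (156 + 5x) = 12.
Collecting terms: x = 12.
Then 2E = 156 + 5·12 = 216, so E = 108, V = 2E/3 = 72, F = 26 + 12 = 38.

72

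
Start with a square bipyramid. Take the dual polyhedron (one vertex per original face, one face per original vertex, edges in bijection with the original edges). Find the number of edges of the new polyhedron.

The base solid has V = 6, E = 12, F = 8.
The dual swaps V and F and preserves E: V′ = F = 8, E′ = E = 12, F′ = V = 6.

12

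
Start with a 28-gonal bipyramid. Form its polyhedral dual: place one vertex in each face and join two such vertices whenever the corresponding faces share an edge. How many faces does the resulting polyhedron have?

The base solid has V = 30, E = 84, F = 56.
The dual swaps V and F and preserves E: V′ = F = 56, E′ = E = 84, F′ = V = 30.

30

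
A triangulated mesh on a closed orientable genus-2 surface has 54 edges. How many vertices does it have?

χ = 2 − 2·2 = -2, and every face is a triangle so 3F = 2E.
F = 2E/3 = 36. Then V = -2 + E − F = -2 + 54 − 36 = 16.

16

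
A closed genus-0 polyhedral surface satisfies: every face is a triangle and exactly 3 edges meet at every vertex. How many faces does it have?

4

Each face has 3 edges and each edge borders two faces, so 2E = 3F.
Each vertex has degree 3, so 3V = 2E and hence V = 3F/3.
Euler: V − E + F = 2 ⇒ (3F/3) − (3F/2) + F = 2.
Multiply by 6: (6 − 9 + 6)F = 12, i.e. 3F = 12.
So F = 4, E = 3·4/2 = 6, V = 3·4/3 = 4.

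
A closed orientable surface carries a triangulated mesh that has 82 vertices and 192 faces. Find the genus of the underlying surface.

Every face is a triangle, so 2E = 3·192 = 576, giving E = 288.
χ = V − E + F = 82 − 288 + 192 = -14.
For a closed orientable surface χ = 2 − 2g, so g = (2 − (-14))/2 = 8.

8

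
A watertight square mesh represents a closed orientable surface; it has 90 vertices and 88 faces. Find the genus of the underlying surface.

0

Every face is a square, so 2E = 4·88 = 352, giving E = 176.
χ = V − E + F = 90 − 176 + 88 = 2.
For a closed orientable surface χ = 2 − 2g, so g = (2 − (2))/2 = 0.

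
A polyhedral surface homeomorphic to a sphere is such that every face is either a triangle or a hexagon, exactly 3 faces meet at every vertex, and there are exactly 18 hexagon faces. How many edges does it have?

60

Let x be the number of triangles; then F = 18 + x.
Edge–face incidences: 2E = 6·18 + 3·x = 108 + 3x.
Every vertex has degree 3, so 3V = 2E.
Euler: V − E + F = 2 ⇒ (2E)/3 − E + (18 + x) = 2.
Multiply by 6: 2·(2E) − 3·(2E) + 6·(18 + x) = 12, i.e. 108 + 6x − (108 + 3x) = 12.
Collecting terms: 3x = 12, so x = 4.
Then 2E = 108 + 3·4 = 120, so E = 60, V = 2E/3 = 40, F = 18 + 4 = 22.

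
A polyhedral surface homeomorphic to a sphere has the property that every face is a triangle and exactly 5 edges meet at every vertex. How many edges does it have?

Each face has 3 edges and each edge borders two faces, so 2E = 3F.
Each vertex has degree 5, so 5V = 2E and hence V = 3F/5.
Euler: V − E + F = 2 ⇒ (3F/5) − (3F/2) + F = 2.
Multiply by 10: (6 − 15 + 10)F = 20, i.e. 1F = 20.
So F = 20, E = 3·20/2 = 30, V = 3·20/5 = 12.

30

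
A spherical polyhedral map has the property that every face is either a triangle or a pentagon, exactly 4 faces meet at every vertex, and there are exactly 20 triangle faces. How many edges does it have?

60

Let x be the number of pentagons; then F = 20 + x.
Edge–face incidences: 2E = 3·20 + 5·x = 60 + 5x.
Every vertex has degree 4, so 4V = 2E.
Euler: V − E + F = 2 ⇒ (2E)/4 − E + (20 + x) = 2.
Multiply by 8: 2·(2E) − 4·(2E) + 8·(20 + x) = 16, i.e. 160 + 8x − 2·(60 + 5x) = 16.
Collecting terms: −2x + 40 = 16, so −2x = −24, so x = 12.
Then 2E = 60 + 5·12 = 120, so E = 60, V = 2E/4 = 30, F = 20 + 12 = 32.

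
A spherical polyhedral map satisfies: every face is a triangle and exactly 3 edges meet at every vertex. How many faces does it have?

4

Each face has 3 edges and each edge borders two faces, so 2E = 3F.
Each vertex has degree 3, so 3V = 2E and hence V = 3F/3.
Euler: V − E + F = 2 ⇒ (3F/3) − (3F/2) + F = 2.
Multiply by 6: (6 − 9 + 6)F = 12, i.e. 3F = 12.
So F = 4, E = 3·4/2 = 6, V = 3·4/3 = 4.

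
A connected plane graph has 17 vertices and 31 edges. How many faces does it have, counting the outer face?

Euler's formula for a connected plane graph: V − E + F = 2, so F = 2 − 17 + 31 = 16.

16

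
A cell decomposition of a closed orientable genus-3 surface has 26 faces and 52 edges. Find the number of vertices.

22

For a closed orientable surface of genus 3, χ = 2 − 2·3 = -4.
V = -4 + E − F = -4 + 52 − 26 = 22.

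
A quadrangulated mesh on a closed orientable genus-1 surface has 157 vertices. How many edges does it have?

χ = 2 − 2·1 = 0, and every face is a square so 4F = 2E.
V − E + F = 0 with E = 4F/2 gives 157 − (4/2 − 1)·F = 0, so F = 157 and E = 314.

314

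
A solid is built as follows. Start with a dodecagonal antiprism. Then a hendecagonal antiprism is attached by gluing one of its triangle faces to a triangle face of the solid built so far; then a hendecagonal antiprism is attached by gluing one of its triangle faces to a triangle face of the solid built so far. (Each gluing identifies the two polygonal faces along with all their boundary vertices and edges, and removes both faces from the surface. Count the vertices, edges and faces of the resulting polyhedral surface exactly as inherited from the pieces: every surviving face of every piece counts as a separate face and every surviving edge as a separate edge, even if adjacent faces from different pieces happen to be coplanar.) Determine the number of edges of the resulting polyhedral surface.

130

A dodecagonal antiprism: V=24, E=48, F=26.
Attach a hendecagonal antiprism (V=22, E=44, F=24) along a 3-gon: merge 3 vertices and 3 edges, delete both glued faces → V=43, E=89, F=48.
Attach a hendecagonal antiprism (V=22, E=44, F=24) along a 3-gon: merge 3 vertices and 3 edges, delete both glued faces → V=62, E=130, F=70.
Check: V − E + F = 62 − 130 + 70 = 2.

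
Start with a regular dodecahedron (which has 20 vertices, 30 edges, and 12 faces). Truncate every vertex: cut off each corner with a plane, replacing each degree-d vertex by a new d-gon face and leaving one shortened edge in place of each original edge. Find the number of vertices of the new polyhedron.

Truncation replaces each original edge-end by a new vertex, so V′ = 2E = 60.
Each original edge survives, and each old vertex of degree d contributes d new edges; summing degrees gives Σd = 2E, so E′ = E + 2E = 3E = 90.
Each original face survives and each original vertex becomes one new face: F′ = F + V = 32.

60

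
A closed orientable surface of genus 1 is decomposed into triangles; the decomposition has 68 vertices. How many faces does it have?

136

χ = 2 − 2·1 = 0, and every face is a triangle so 3F = 2E.
V − E + F = 0 with E = 3F/2 gives 68 − (3/2 − 1)·F = 0, so F = 136 and E = 204.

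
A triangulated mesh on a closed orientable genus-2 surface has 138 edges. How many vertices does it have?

44

χ = 2 − 2·2 = -2, and every face is a triangle so 3F = 2E.
F = 2E/3 = 92. Then V = -2 + E − F = -2 + 138 − 92 = 44.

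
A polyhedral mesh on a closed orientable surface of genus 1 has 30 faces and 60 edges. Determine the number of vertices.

For a closed orientable surface of genus 1, χ = 2 − 2·1 = 0.
V = 0 + E − F = 0 + 60 − 30 = 30.

30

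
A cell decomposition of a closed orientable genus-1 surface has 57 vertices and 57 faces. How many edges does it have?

For a closed orientable surface of genus 1, χ = 2 − 2·1 = 0.
E = V + F − (0) = 57 + 57 − (0) = 114.

114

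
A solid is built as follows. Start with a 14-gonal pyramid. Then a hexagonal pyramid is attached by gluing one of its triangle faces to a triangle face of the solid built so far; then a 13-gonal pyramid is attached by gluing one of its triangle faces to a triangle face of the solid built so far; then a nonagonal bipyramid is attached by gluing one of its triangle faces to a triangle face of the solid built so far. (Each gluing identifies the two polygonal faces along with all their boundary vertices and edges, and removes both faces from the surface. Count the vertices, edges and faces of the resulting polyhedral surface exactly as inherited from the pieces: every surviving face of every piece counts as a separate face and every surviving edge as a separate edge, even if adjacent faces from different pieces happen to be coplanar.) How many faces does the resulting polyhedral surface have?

48

A 14-gonal pyramid: V=15, E=28, F=15.
Attach a hexagonal pyramid (V=7, E=12, F=7) along a 3-gon: merge 3 vertices and 3 edges, delete both glued faces → V=19, E=37, F=20.
Attach a 13-gonal pyramid (V=14, E=26, F=14) along a 3-gon: merge 3 vertices and 3 edges, delete both glued faces → V=30, E=60, F=32.
Attach a nonagonal bipyramid (V=11, E=27, F=18) along a 3-gon: merge 3 vertices and 3 edges, delete both glued faces → V=38, E=84, F=48.
Check: V − E + F = 38 − 84 + 48 = 2.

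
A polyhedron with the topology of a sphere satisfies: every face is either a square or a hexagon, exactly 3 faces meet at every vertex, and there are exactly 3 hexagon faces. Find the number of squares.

6

Let x be the number of squares; then F = 3 + x.
Edge–face incidences: 2E = 6·3 + 4·x = 18 + 4x.
Every vertex has degree 3, so 3V = 2E.
Euler: V − E + F = 2 ⇒ (2E)/3 − E + (3 + x) = 2.
Multiply by 6: 2·(2E) − 3·(2E) + 6·(3 + x) = 12, i.e. 18 + 6x − (18 + 4x) = 12.
Collecting terms: 2x = 12, so x = 6.
Then 2E = 18 + 4·6 = 42, so E = 21, V = 2E/3 = 14, F = 3 + 6 = 9.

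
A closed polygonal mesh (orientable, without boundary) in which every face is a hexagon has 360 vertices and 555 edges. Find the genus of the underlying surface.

Every face is a hexagon and each edge borders two faces, so 6F = 2·555, giving F = 185.
χ = V − E + F = 360 − 555 + 185 = -10.
For a closed orientable surface χ = 2 − 2g, so g = (2 − (-10))/2 = 6.

6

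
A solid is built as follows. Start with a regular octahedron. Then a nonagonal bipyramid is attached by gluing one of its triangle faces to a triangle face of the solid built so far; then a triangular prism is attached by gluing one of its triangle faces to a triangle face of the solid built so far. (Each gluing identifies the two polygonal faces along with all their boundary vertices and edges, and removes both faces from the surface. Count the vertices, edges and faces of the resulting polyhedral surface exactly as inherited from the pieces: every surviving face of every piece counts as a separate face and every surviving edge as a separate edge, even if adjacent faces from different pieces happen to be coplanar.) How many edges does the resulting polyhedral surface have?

A regular octahedron: V=6, E=12, F=8.
Attach a nonagonal bipyramid (V=11, E=27, F=18) along a 3-gon: merge 3 vertices and 3 edges, delete both glued faces → V=14, E=36, F=24.
Attach a triangular prism (V=6, E=9, F=5) along a 3-gon: merge 3 vertices and 3 edges, delete both glued faces → V=17, E=42, F=27.
Check: V − E + F = 17 − 42 + 27 = 2.

42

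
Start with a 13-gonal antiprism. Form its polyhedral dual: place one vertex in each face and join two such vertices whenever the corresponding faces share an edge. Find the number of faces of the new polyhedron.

26

The base solid has V = 26, E = 52, F = 28.
The dual swaps V and F and preserves E: V′ = F = 28, E′ = E = 52, F′ = V = 26.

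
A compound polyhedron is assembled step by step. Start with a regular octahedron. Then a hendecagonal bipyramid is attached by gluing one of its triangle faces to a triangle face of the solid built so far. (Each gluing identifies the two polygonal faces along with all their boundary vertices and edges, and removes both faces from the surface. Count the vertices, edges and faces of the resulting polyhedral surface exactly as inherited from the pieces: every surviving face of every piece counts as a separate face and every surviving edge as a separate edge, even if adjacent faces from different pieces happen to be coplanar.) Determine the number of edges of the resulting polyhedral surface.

A regular octahedron: V=6, E=12, F=8.
Attach a hendecagonal bipyramid (V=13, E=33, F=22) along a 3-gon: merge 3 vertices and 3 edges, delete both glued faces → V=16, E=42, F=28.
Check: V − E + F = 16 − 42 + 28 = 2.

42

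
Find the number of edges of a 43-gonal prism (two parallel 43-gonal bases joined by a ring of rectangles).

A prism on an n-gon has two n-gon bases and n rectangular sides: V = 2·43 = 86, E = 3·43 = 129, F = 43 + 2 = 45.

129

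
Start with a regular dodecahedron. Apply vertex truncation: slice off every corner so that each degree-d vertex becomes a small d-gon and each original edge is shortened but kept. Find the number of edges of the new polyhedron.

The base solid has V = 20, E = 30, F = 12.
Truncation replaces each original edge-end by a new vertex, so V′ = 2E = 60.
Each original edge survives, and each old vertex of degree d contributes d new edges; summing degrees gives Σd = 2E, so E′ = E + 2E = 3E = 90.
Each original face survives and each original vertex becomes one new face: F′ = F + V = 32.

90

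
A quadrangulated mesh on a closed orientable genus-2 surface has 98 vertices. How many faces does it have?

χ = 2 − 2·2 = -2, and every face is a square so 4F = 2E.
V − E + F = -2 with E = 4F/2 gives 98 − (4/2 − 1)·F = -2, so F = 100 and E = 200.

100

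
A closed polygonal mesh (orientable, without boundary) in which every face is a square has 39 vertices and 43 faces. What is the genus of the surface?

Every face is a square, so 2E = 4·43 = 172, giving E = 86.
χ = V − E + F = 39 − 86 + 43 = -4.
For a closed orientable surface χ = 2 − 2g, so g = (2 − (-4))/2 = 3.

3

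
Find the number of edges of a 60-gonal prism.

180

A prism on an n-gon has two n-gon bases and n rectangular sides: V = 2·60 = 120, E = 3·60 = 180, F = 60 + 2 = 62.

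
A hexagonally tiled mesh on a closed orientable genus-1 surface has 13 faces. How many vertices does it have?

χ = 2 − 2·1 = 0, and every face is a hexagon so 6F = 2E.
E = 6·13/2 = 39. Then V = 0 + E − F = 0 + 39 − 13 = 26.

26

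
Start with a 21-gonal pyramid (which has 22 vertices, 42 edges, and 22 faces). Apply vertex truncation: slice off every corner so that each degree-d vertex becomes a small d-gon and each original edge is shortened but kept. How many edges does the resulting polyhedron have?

126

Truncation replaces each original edge-end by a new vertex, so V′ = 2E = 84.
Each original edge survives, and each old vertex of degree d contributes d new edges; summing degrees gives Σd = 2E, so E′ = E + 2E = 3E = 126.
Each original face survives and each original vertex becomes one new face: F′ = F + V = 44.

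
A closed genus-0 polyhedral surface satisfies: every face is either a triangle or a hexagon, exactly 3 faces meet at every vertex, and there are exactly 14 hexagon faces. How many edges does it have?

48

Let x be the number of triangles; then F = 14 + x.
Edge–face incidences: 2E = 6·14 + 3·x = 84 + 3x.
Every vertex has degree 3, so 3V = 2E.
Euler: V − E + F = 2 ⇒ (2E)/3 − E + (14 + x) = 2.
Multiply by 6: 2·(2E) − 3·(2E) + 6·(14 + x) = 12, i.e. 84 + 6x − (84 + 3x) = 12.
Collecting terms: 3x = 12, so x = 4.
Then 2E = 84 + 3·4 = 96, so E = 48, V = 2E/3 = 32, F = 14 + 4 = 18.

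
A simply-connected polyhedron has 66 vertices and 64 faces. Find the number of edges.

Here V − E + F = 2.
E = V + F − (2) = 66 + 64 − (2) = 128.

128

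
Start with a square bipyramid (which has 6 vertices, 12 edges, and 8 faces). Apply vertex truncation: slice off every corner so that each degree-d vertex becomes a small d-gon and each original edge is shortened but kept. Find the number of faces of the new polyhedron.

14

Truncation replaces each original edge-end by a new vertex, so V′ = 2E = 24.
Each original edge survives, and each old vertex of degree d contributes d new edges; summing degrees gives Σd = 2E, so E′ = E + 2E = 3E = 36.
Each original face survives and each original vertex becomes one new face: F′ = F + V = 14.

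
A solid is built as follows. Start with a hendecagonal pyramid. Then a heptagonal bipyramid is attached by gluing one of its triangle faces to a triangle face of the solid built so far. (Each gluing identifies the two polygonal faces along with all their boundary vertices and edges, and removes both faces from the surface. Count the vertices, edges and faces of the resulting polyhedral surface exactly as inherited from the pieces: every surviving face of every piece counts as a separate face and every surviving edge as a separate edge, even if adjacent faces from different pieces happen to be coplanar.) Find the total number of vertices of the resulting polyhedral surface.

A hendecagonal pyramid: V=12, E=22, F=12.
Attach a heptagonal bipyramid (V=9, E=21, F=14) along a 3-gon: merge 3 vertices and 3 edges, delete both glued faces → V=18, E=40, F=24.
Check: V − E + F = 18 − 40 + 24 = 2.

18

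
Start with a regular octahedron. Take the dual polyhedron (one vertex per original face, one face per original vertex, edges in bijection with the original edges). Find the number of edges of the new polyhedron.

The base solid has V = 6, E = 12, F = 8.
The dual swaps V and F and preserves E: V′ = F = 8, E′ = E = 12, F′ = V = 6.

12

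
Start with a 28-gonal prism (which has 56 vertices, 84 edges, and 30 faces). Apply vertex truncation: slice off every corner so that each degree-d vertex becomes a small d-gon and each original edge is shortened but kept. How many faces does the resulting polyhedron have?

86

Truncation replaces each original edge-end by a new vertex, so V′ = 2E = 168.
Each original edge survives, and each old vertex of degree d contributes d new edges; summing degrees gives Σd = 2E, so E′ = E + 2E = 3E = 252.
Each original face survives and each original vertex becomes one new face: F′ = F + V = 86.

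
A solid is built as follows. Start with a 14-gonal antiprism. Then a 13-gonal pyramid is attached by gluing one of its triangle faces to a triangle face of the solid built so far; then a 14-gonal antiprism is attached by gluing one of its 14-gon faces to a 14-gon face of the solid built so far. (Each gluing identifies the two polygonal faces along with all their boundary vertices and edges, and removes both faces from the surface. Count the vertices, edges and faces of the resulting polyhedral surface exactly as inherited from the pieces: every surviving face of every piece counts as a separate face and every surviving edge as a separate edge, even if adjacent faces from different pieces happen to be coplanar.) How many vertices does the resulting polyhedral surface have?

A 14-gonal antiprism: V=28, E=56, F=30.
Attach a 13-gonal pyramid (V=14, E=26, F=14) along a 3-gon: merge 3 vertices and 3 edges, delete both glued faces → V=39, E=79, F=42.
Attach a 14-gonal antiprism (V=28, E=56, F=30) along a 14-gon: merge 14 vertices and 14 edges, delete both glued faces → V=53, E=121, F=70.
Check: V − E + F = 53 − 121 + 70 = 2.

53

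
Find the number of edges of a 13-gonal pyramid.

A pyramid on an n-gon base has one n-gon and n triangles: V = 13 + 1 = 14, E = 2·13 = 26, F = 13 + 1 = 14.
Check: V − E + F = 14 − 26 + 14 = 2.

26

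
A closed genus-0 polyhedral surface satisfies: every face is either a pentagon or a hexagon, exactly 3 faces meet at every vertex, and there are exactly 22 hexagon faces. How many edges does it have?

96

Let x be the number of pentagons; then F = 22 + x.
Edge–face incidences: 2E = 6·22 + 5·x = 132 + 5x.
Every vertex has degree 3, so 3V = 2E.
Euler: V − E + F = 2 ⇒ (2E)/3 − E + (22 + x) = 2.
Multiply by 6: 2·(2E) − 3·(2E) + 6·(22 + x) = 12, i.e. 132 + 6x − (132 + 5x) = 12.
Collecting terms: x = 12.
Then 2E = 132 + 5·12 = 192, so E = 96, V = 2E/3 = 64, F = 22 + 12 = 34.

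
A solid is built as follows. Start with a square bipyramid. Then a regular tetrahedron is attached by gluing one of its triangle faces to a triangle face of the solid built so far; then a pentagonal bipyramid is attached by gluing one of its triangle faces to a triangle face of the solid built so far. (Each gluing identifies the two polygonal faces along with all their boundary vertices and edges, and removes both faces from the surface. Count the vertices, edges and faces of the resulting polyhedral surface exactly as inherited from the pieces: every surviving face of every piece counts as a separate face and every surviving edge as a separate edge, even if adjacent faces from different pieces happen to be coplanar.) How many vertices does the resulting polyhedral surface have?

11

A square bipyramid: V=6, E=12, F=8.
Attach a regular tetrahedron (V=4, E=6, F=4) along a 3-gon: merge 3 vertices and 3 edges, delete both glued faces → V=7, E=15, F=10.
Attach a pentagonal bipyramid (V=7, E=15, F=10) along a 3-gon: merge 3 vertices and 3 edges, delete both glued faces → V=11, E=27, F=18.
Check: V − E + F = 11 − 27 + 18 = 2.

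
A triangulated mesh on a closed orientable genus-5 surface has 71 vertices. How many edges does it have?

237

χ = 2 − 2·5 = -8, and every face is a triangle so 3F = 2E.
V − E + F = -8 with E = 3F/2 gives 71 − (3/2 − 1)·F = -8, so F = 158 and E = 237.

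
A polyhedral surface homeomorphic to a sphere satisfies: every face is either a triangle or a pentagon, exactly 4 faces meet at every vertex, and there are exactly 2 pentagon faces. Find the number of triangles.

10

Let x be the number of triangles; then F = 2 + x.
Edge–face incidences: 2E = 5·2 + 3·x = 10 + 3x.
Every vertex has degree 4, so 4V = 2E.
Euler: V − E + F = 2 ⇒ (2E)/4 − E + (2 + x) = 2.
Multiply by 8: 2·(2E) − 4·(2E) + 8·(2 + x) = 16, i.e. 16 + 8x − 2·(10 + 3x) = 16.
Collecting terms: 2x − 4 = 16, so 2x = 20, so x = 10.
Then 2E = 10 + 3·10 = 40, so E = 20, V = 2E/4 = 10, F = 2 + 10 = 12.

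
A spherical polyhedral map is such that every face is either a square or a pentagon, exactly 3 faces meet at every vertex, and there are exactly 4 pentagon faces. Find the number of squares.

4

Let x be the number of squares; then F = 4 + x.
Edge–face incidences: 2E = 5·4 + 4·x = 20 + 4x.
Every vertex has degree 3, so 3V = 2E.
Euler: V − E + F = 2 ⇒ (2E)/3 − E + (4 + x) = 2.
Multiply by 6: 2·(2E) − 3·(2E) + 6·(4 + x) = 12, i.e. 24 + 6x − (20 + 4x) = 12.
Collecting terms: 2x + 4 = 12, so 2x = 8, so x = 4.
Then 2E = 20 + 4·4 = 36, so E = 18, V = 2E/3 = 12, F = 4 + 4 = 8.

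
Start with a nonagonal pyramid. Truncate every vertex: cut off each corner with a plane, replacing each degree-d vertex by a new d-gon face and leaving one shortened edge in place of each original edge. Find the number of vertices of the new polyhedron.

The base solid has V = 10, E = 18, F = 10.
Truncation replaces each original edge-end by a new vertex, so V′ = 2E = 36.
Each original edge survives, and each old vertex of degree d contributes d new edges; summing degrees gives Σd = 2E, so E′ = E + 2E = 3E = 54.
Each original face survives and each original vertex becomes one new face: F′ = F + V = 20.

36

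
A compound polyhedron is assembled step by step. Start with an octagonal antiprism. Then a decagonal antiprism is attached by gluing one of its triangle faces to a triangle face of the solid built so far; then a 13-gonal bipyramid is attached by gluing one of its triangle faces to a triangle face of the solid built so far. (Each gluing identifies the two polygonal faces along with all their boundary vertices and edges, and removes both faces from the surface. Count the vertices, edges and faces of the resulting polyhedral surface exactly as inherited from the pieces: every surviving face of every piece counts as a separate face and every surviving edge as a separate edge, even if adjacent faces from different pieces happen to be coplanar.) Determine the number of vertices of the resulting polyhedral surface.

45

An octagonal antiprism: V=16, E=32, F=18.
Attach a decagonal antiprism (V=20, E=40, F=22) along a 3-gon: merge 3 vertices and 3 edges, delete both glued faces → V=33, E=69, F=38.
Attach a 13-gonal bipyramid (V=15, E=39, F=26) along a 3-gon: merge 3 vertices and 3 edges, delete both glued faces → V=45, E=105, F=62.
Check: V − E + F = 45 − 105 + 62 = 2.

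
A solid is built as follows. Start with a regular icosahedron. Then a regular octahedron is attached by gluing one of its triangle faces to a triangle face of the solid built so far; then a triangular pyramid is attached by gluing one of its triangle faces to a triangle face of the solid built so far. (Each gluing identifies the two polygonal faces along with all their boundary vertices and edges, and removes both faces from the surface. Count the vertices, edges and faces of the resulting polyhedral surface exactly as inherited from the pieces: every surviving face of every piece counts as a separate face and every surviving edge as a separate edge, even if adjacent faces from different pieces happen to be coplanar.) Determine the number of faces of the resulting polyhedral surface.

28

A regular icosahedron: V=12, E=30, F=20.
Attach a regular octahedron (V=6, E=12, F=8) along a 3-gon: merge 3 vertices and 3 edges, delete both glued faces → V=15, E=39, F=26.
Attach a triangular pyramid (V=4, E=6, F=4) along a 3-gon: merge 3 vertices and 3 edges, delete both glued faces → V=16, E=42, F=28.
Check: V − E + F = 16 − 42 + 28 = 2.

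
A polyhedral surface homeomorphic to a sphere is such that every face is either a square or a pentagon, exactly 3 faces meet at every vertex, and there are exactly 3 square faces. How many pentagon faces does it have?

Let x be the number of pentagons; then F = 3 + x.
Edge–face incidences: 2E = 4·3 + 5·x = 12 + 5x.
Every vertex has degree 3, so 3V = 2E.
Euler: V − E + F = 2 ⇒ (2E)/3 − E + (3 + x) = 2.
Multiply by 6: 2·(2E) − 3·(2E) + 6·(3 + x) = 12, i.e. 18 + 6x − (12 + 5x) = 12.
Collecting terms: x + 6 = 12, so x = 6.
Then 2E = 12 + 5·6 = 42, so E = 21, V = 2E/3 = 14, F = 3 + 6 = 9.

6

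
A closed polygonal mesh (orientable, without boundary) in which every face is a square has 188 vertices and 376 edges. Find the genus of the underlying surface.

Every face is a square and each edge borders two faces, so 4F = 2·376, giving F = 188.
χ = V − E + F = 188 − 376 + 188 = 0.
For a closed orientable surface χ = 2 − 2g, so g = (2 − (0))/2 = 1.

1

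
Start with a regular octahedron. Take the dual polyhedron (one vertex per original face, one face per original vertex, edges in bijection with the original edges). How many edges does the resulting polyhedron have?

The base solid has V = 6, E = 12, F = 8.
The dual swaps V and F and preserves E: V′ = F = 8, E′ = E = 12, F′ = V = 6.

12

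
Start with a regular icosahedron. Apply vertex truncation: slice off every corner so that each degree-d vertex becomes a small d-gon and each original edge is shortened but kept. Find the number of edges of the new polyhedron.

90

The base solid has V = 12, E = 30, F = 20.
Truncation replaces each original edge-end by a new vertex, so V′ = 2E = 60.
Each original edge survives, and each old vertex of degree d contributes d new edges; summing degrees gives Σd = 2E, so E′ = E + 2E = 3E = 90.
Each original face survives and each original vertex becomes one new face: F′ = F + V = 32.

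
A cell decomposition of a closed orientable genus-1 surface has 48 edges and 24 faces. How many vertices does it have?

For a closed orientable surface of genus 1, χ = 2 − 2·1 = 0.
V = 0 + E − F = 0 + 48 − 24 = 24.

24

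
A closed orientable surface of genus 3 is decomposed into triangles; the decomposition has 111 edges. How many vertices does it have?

33

χ = 2 − 2·3 = -4, and every face is a triangle so 3F = 2E.
F = 2E/3 = 74. Then V = -4 + E − F = -4 + 111 − 74 = 33.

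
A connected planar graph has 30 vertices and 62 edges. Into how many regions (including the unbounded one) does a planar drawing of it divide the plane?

Euler's formula for a connected plane graph: V − E + F = 2, so F = 2 − 30 + 62 = 34.

34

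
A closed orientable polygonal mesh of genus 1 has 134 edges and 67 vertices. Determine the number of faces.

For a closed orientable surface of genus 1, χ = 2 − 2·1 = 0.
F = 0 − V + E = 0 − 67 + 134 = 67.

67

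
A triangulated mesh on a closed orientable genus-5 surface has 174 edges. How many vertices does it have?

χ = 2 − 2·5 = -8, and every face is a triangle so 3F = 2E.
F = 2E/3 = 116. Then V = -8 + E − F = -8 + 174 − 116 = 50.

50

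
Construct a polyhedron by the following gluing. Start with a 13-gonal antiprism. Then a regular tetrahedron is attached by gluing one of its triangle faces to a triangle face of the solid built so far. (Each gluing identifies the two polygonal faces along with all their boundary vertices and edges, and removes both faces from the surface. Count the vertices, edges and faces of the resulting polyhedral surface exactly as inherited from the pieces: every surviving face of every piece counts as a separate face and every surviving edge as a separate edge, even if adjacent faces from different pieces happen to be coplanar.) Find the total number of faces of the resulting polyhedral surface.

A 13-gonal antiprism: V=26, E=52, F=28.
Attach a regular tetrahedron (V=4, E=6, F=4) along a 3-gon: merge 3 vertices and 3 edges, delete both glued faces → V=27, E=55, F=30.
Check: V − E + F = 27 − 55 + 30 = 2.

30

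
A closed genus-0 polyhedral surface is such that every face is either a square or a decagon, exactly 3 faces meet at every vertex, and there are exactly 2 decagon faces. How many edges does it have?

30

Let x be the number of squares; then F = 2 + x.
Edge–face incidences: 2E = 10·2 + 4·x = 20 + 4x.
Every vertex has degree 3, so 3V = 2E.
Euler: V − E + F = 2 ⇒ (2E)/3 − E + (2 + x) = 2.
Multiply by 6: 2·(2E) − 3·(2E) + 6·(2 + x) = 12, i.e. 12 + 6x − (20 + 4x) = 12.
Collecting terms: 2x − 8 = 12, so 2x = 20, so x = 10.
Then 2E = 20 + 4·10 = 60, so E = 30, V = 2E/3 = 20, F = 2 + 10 = 12.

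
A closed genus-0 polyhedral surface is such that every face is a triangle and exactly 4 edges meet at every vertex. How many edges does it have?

12

Each face has 3 edges and each edge borders two faces, so 2E = 3F.
Each vertex has degree 4, so 4V = 2E and hence V = 3F/4.
Euler: V − E + F = 2 ⇒ (3F/4) − (3F/2) + F = 2.
Multiply by 8: (6 − 12 + 8)F = 16, i.e. 2F = 16.
So F = 8, E = 3·8/2 = 12, V = 3·8/4 = 6.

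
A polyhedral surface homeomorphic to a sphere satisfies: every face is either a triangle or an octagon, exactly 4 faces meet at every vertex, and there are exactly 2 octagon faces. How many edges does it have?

32

Let x be the number of triangles; then F = 2 + x.
Edge–face incidences: 2E = 8·2 + 3·x = 16 + 3x.
Every vertex has degree 4, so 4V = 2E.
Euler: V − E + F = 2 ⇒ (2E)/4 − E + (2 + x) = 2.
Multiply by 8: 2·(2E) − 4·(2E) + 8·(2 + x) = 16, i.e. 16 + 8x − 2·(16 + 3x) = 16.
Collecting terms: 2x − 16 = 16, so 2x = 32, so x = 16.
Then 2E = 16 + 3·16 = 64, so E = 32, V = 2E/4 = 16, F = 2 + 16 = 18.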